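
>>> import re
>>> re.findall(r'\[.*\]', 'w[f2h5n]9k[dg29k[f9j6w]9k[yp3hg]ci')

With no groups in the pattern, `findall` gives back each whole match — 1 here.

['[f2h5n]9k[dg29k[f9j6w]9k[yp3hg]']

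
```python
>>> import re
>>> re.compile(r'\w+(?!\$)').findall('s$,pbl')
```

The negative lookaround is zero-width — it rules out positions where the adjacent text would match, without consuming anything.
With no groups in the pattern, `findall` gives back each whole match — 1 here.

['pbl']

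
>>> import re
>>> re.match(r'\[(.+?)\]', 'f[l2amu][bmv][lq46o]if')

None

`re.match` won't scan ahead — the pattern has to work from the very first character.
Here position 0 doesn't satisfy it, so the call returns None.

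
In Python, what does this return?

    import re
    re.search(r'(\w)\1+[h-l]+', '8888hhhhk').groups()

The match spans [0:9] → '8888hhhhk'.
Captured: group 1 = '8'.

('8',)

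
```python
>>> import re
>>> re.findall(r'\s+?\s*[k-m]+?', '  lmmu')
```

Pattern: one or more of whitespace (lazy), then zero or more of whitespace; then one or more of a character in [k-m] (lazy).
A non-greedy quantifier consumes as few characters as it can — just enough that the remainder of the pattern still matches from where it stops; whatever follows it matches normally.
Walking the string: at [0:3] → '  l'.
`findall` yields the raw match text (1 of them) because the pattern has no groups.

['  l']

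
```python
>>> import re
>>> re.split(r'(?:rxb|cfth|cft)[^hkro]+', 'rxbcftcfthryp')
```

Matches to split on: at [0:9] → 'rxbcftcft'.
Splitting on the pattern gives 2 pieces.

['', 'hryp']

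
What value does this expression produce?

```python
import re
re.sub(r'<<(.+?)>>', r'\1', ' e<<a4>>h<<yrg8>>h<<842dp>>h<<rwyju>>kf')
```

' ea4hyrg8h842dphrwyjukf'

Each match is replaced using the text its own group 1 captured.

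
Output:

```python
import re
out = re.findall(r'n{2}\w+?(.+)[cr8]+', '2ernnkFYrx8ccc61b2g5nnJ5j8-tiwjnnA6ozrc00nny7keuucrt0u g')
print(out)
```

With the lazy modifier that quantifier settles for the fewest repetitions that let the rest of the pattern succeed (the atoms after it are unaffected and can still be greedy).
`findall` collects group 1 from the one match (1 total).

['FYrx8ccc61b2g5nnJ5j8-tiwjnnA6ozrc00nny7keuuc']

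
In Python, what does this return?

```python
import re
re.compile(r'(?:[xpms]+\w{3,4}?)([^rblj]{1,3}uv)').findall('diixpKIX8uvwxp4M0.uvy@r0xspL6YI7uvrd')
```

Lazy quantifiers expand one character at a time until the remainder of the pattern can match.
One capturing group, so `findall` returns just the captured substring from each match — 3 in all.

['8uv', '.uv', 'I7uv']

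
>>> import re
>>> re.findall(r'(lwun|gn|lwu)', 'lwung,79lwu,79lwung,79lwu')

Branches in `(...|...)` are attempted left-to-right; the first branch that allows the whole pattern to succeed is taken.
Walking the string: at [0:4] match 'lwun', group 1 = 'lwun'; at [8:11] match 'lwu', group 1 = 'lwu'; at [14:18] match 'lwun', group 1 = 'lwun'; at [22:25] match 'lwu', group 1 = 'lwu'.
One capturing group, so `findall` returns just the captured substring from each match — 4 in all.

['lwun', 'lwu', 'lwun', 'lwu']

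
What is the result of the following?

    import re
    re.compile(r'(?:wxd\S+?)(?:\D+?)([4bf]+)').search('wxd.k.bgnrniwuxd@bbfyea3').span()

(0, 7)

This matches the literal 'wxd', then one or more of a non-whitespace character (lazy) (non-capturing group); then one or more of a non-digit (lazy) (non-capturing group); then one or more of one of [4bf] (captured).
Unlike `match`, `search` isn't anchored — it looks for the pattern anywhere in the string.
The match spans [0:7] → 'wxd.k.b'.
Captured: group 1 = 'b'.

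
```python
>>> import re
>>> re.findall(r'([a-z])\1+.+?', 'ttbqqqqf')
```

['t', 'q']

After group 1 captures some text, `\1` only succeeds where that same text appears again.
Walking the string: at [0:3] match 'ttb', group 1 = 't'; at [3:8] match 'qqqqf', group 1 = 'q'.
With a single group, `findall` returns only what that group captured — 2 items.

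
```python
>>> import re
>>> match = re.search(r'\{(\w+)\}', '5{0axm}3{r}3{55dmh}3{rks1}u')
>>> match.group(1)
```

'0axm'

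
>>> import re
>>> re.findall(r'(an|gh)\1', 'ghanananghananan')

The backreference `\1` re-matches whatever the first group consumed, character for character.
One capturing group, so `findall` returns just the captured substring from each match — 2 in all.

['an', 'an']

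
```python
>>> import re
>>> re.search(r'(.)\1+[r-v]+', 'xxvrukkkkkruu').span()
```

(0, 5)

A backreference is literal: `\1` must see the identical characters the first group matched.
The match spans [0:5] → 'xxvru'.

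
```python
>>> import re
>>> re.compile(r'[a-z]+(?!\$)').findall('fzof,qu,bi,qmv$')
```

A negative assertion filters positions out without eating any characters.
With no groups in the pattern, `findall` gives back each whole match — 4 here.

['fzof', 'qu', 'bi', 'qm']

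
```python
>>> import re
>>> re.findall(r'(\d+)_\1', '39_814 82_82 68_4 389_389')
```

`\1` is not a pattern — it's the concrete string captured by group 1, re-applied verbatim.
Walking the string: at [7:12] match '82_82', group 1 = '82'; at [18:25] match '389_389', group 1 = '389'.
One capturing group, so `findall` returns just the captured substring from each match — 2 in all.

['82', '389']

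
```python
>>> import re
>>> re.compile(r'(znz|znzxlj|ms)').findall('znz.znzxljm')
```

Alternation isn't longest-match — the leftmost alternative that fits at this position is chosen.
Matches: at [0:3] match 'znz', group 1 = 'znz'; at [4:7] match 'znz', group 1 = 'znz'.
`findall` collects group 1 from each match (2 total).

['znz', 'znz']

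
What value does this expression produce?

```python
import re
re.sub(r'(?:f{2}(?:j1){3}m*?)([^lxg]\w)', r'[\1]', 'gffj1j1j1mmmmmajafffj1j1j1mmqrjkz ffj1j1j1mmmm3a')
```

`\1` in the replacement pulls in group 1's text for each match.

'g[mm]mmmajaf[mm]qrjkz [mm]mm3a'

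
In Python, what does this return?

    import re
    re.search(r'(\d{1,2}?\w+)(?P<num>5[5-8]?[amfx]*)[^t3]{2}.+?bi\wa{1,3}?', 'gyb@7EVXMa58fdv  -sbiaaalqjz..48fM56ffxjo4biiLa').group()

Pattern: 1 to 2 of a digit (lazy), then one or more of a word character (captured); then a literal '5', then optionally a character in [5-8], then zero or more of one of [amfx] (captured as 'num'); then exactly 2 of any character except [t3], then one or more of any character (lazy); then the literal 'bi', then a word character, then 1 to 3 of a literal 'a' (lazy).
A `+?`/`*?`/`{m,n}?` starts at its minimum and grows only as far as needed for what follows to match.
`re.search` scans for the first position where the pattern succeeds.
The match spans [4:23] → '7EVXMa58fdv  -sbiaa'.
Captured: group 1 = '7EVXMa', group 2 = '58f'.

'7EVXMa58fdv  -sbiaa'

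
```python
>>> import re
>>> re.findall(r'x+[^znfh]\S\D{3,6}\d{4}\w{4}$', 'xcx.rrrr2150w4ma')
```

['xcx.rrrr2150w4ma']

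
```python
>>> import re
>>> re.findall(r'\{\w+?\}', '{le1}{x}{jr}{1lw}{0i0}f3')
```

Scanning left to right: at [0:5] → '{le1}'; at [5:8] → '{x}'; at [8:12] → '{jr}'; at [12:17] → '{1lw}'; at [17:22] → '{0i0}'.
With no groups in the pattern, `findall` gives back each whole match — 5 here.

['{le1}', '{x}', '{jr}', '{1lw}', '{0i0}']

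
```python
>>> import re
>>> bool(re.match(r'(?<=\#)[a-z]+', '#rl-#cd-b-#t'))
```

False

With `match`, the pattern is implicitly anchored at the beginning.
Here position 0 doesn't satisfy it, so the call returns None, and `bool(None)` is False.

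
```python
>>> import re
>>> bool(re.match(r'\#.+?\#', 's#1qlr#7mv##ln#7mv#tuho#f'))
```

False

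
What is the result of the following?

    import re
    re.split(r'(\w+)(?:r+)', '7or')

Pattern: one or more of a word character (captured); then one or more of a literal 'r' (non-capturing group).
Because the pattern has a capturing group, `split` also inserts each captured text between the pieces.

['', '7o', '']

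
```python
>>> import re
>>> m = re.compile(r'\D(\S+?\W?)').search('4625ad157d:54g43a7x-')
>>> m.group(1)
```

'd'

This matches a non-digit; then one or more of a non-whitespace character (lazy), then optionally a non-word character (captured).
A non-greedy quantifier consumes as few characters as it can — just enough that the remainder of the pattern still matches from where it stops; whatever follows it matches normally.
`search` walks the string left to right and returns the first match it finds.
The match spans [4:6] → 'ad'.
Captured: group 1 = 'd'.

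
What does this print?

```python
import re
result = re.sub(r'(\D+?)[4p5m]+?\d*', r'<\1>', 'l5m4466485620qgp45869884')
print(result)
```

The pattern matches one or more of a non-digit (lazy) (captured); then one or more of one of [4p5m] (lazy), then zero or more of a digit.
Matches: at [0:2] → 'l5'; at [2:13] → 'm4466485620'; at [13:24] → 'qgp45869884'.
`\1` in the replacement pulls in group 1's text for each match.

<l><m><qg>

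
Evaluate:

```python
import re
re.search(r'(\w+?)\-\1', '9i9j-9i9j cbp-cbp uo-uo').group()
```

'9i9j-9i9j'

A backreference is literal: `\1` must see the identical characters the first group matched.
The match spans [0:9] → '9i9j-9i9j'.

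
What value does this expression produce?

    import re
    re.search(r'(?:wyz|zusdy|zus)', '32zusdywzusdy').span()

(2, 7)

`|` is ordered: at each position the engine commits to the first alternative that works.
The match spans [2:7] → 'zusdy'.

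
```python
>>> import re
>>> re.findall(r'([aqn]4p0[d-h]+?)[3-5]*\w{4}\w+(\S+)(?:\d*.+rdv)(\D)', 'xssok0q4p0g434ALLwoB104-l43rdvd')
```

[('q4p0g', '-l4', 'd')]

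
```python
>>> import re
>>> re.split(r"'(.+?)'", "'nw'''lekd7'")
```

['', 'nw', '', "'lekd7", '']

Matches to split on: at [0:4] → "'nw'"; at [4:12] → "''lekd7'".
With a capturing group present, the delimiter's captured portion is kept in the result list.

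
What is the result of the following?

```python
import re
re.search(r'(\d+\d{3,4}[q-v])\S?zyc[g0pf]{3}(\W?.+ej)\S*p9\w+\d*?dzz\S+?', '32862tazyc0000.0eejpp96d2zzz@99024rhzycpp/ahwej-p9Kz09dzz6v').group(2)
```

'0.0eejpp96d2zzz@99024rhzycpp/ahwej'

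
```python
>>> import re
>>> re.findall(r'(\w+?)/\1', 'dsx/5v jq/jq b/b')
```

['jq', 'b']

`\1` has to match the exact text group 1 already captured.
Matches: at [7:12] match 'jq/jq', group 1 = 'jq'; at [13:16] match 'b/b', group 1 = 'b'.
`findall` collects group 1 from each match (2 total).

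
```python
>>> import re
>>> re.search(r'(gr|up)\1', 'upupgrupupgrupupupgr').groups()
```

('up',)

The backreference `\1` re-matches whatever the first group consumed, character for character.
`search` walks the string left to right and returns the first match it finds.
The match spans [0:4] → 'upup'.
Captured: group 1 = 'up'.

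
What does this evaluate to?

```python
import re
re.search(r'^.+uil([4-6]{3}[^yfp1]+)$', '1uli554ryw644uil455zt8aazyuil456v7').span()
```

The match spans [0:34] → '1uli554ryw644uil455zt8aazyuil456v7'.

(0, 34)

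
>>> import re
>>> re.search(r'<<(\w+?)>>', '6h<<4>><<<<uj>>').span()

(2, 7)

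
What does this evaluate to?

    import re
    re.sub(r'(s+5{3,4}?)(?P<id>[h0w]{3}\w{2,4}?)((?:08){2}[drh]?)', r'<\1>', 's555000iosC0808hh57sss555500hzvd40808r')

'<s555>h57<sss5555>'

The replacement refers to a captured group, so each match is rewritten using its own captured text.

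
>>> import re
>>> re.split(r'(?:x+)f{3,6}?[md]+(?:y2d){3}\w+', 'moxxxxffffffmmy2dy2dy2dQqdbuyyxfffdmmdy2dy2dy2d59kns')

The pattern matches one or more of a literal 'x' (non-capturing group); then 3 to 6 of a literal 'f' (lazy), then one or more of one of [md]; then the literal 'y2d' repeated 3 times, then one or more of a word character.
Matches to split on: at [2:52] → 'xxxxffffffmmy2dy2dy2dQqdbuyyxfffdmmdy2dy2dy2d59kns'.
`split` removes every match and returns the 2 fragments in between.

['mo', '']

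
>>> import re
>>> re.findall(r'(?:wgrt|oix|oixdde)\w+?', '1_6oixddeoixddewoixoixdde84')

['oixd', 'oixd', 'oixo']

Alternation tries branches left to right and keeps the first one that lets the overall match succeed at that position.
Since nothing is captured, `findall` lists the 3 matched substrings directly.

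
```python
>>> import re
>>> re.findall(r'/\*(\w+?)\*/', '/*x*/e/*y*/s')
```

['x', 'y']

Scanning left to right: at [0:5] match '/*x*/', group 1 = 'x'; at [6:11] match '/*y*/', group 1 = 'y'.
With a single group, `findall` returns only what that group captured — 2 items.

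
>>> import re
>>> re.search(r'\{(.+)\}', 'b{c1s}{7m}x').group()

'{c1s}{7m}'

The match spans [1:10] → '{c1s}{7m}'.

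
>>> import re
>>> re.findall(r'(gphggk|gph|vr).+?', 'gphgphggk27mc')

Matches: at [0:4] match 'gphg', group 1 = 'gph'.
With a single group, `findall` returns only what that group captured — 1 item.

['gph']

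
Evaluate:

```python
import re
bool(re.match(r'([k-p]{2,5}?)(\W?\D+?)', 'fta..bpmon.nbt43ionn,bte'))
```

False

`re.match` only tries the pattern at the start of the string.
Here the string doesn't start with a match, so the call returns None, and `bool(None)` is False.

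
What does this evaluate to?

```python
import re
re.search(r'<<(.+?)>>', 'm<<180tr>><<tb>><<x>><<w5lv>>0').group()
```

`re.search` tries every starting position until one works.
The match spans [1:10] → '<<180tr>>'.
Captured: group 1 = '180tr'.

'<<180tr>>'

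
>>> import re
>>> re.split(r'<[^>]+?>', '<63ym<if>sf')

Matches to split on: at [0:9] → '<63ym<if>'.
`split` removes every match and returns the 2 fragments in between.

['', 'sf']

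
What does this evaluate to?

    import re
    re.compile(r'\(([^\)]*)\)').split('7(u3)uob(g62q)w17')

`re.split` interleaves the captured-group text with the surrounding fragments.

['7', 'u3', 'uob', 'g62q', 'w17']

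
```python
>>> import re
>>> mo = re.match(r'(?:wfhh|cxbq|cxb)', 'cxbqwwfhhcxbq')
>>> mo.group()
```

`match` is anchored at position 0; if the pattern doesn't fit there, it returns None.
The match spans [0:4] → 'cxbq'.

'cxbq'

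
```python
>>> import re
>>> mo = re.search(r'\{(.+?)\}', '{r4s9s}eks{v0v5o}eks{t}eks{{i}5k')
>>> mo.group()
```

'{r4s9s}'

Because the quantifier is non-greedy, it stops expanding at the earliest point where the rest of the pattern can succeed.
`search` walks the string left to right and returns the first match it finds.
The match spans [0:7] → '{r4s9s}'.
Captured: group 1 = 'r4s9s'.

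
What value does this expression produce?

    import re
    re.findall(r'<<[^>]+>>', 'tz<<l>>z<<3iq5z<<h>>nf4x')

['<<l>>', '<<3iq5z<<h>>']

With no groups in the pattern, `findall` gives back each whole match — 2 here.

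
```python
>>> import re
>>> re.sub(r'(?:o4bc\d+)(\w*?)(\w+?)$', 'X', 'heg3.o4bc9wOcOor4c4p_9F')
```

'heg3.X'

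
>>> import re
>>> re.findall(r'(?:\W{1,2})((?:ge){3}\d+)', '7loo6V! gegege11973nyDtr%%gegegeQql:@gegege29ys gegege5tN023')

['gegege11973', 'gegege29', 'gegege5']

Pattern: 1 to 2 of a non-word character (non-capturing group); then the literal 'ge' repeated 3 times, then one or more of a digit (captured).
Walking the string: at [6:19] match '! gegege11973', group 1 = 'gegege11973'; at [35:45] match ':@gegege29', group 1 = 'gegege29'; at [47:55] match ' gegege5', group 1 = 'gegege5'.
One capturing group, so `findall` returns just the captured substring from each match — 3 in all.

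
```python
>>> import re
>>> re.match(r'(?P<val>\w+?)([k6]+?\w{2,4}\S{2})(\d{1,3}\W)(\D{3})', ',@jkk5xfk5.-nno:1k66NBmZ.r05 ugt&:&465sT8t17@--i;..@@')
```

None

`match` is anchored at position 0; if the pattern doesn't fit there, it returns None.
Here position 0 doesn't satisfy it, so the call returns None.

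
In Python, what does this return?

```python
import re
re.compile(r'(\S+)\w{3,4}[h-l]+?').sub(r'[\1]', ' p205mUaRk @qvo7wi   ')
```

Pattern: one or more of a non-whitespace character (captured); then 3 to 4 of a word character, then one or more of a character in [h-l] (lazy).
`\1` in the replacement pulls in group 1's text for each match.

' [p205m] [@qv]   '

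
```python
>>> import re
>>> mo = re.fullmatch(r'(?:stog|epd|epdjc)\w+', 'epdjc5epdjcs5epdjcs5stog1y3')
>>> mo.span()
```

(0, 27)

`fullmatch` succeeds only if the pattern covers the string from start to end.
The match spans [0:27] → 'epdjc5epdjcs5epdjcs5stog1y3'.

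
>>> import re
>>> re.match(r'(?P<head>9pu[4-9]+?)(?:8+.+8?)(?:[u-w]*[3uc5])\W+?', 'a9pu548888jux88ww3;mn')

None

The pattern matches the literal '9pu', then one or more of a character in [4-9] (lazy) (captured as 'head'); then one or more of the literal '8', then one or more of any character, then optionally a literal '8' (non-capturing group); then zero or more of a character in [u-w], then one of [3uc5] (non-capturing group); then one or more of a non-word character (lazy).
`match` is anchored at position 0; if the pattern doesn't fit there, it returns None.
Here position 0 doesn't satisfy it, so the call returns None.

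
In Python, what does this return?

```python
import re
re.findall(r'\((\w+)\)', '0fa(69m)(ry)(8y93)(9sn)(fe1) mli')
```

['69m', 'ry', '8y93', '9sn', 'fe1']

Walking the string: at [3:8] match '(69m)', group 1 = '69m'; at [8:12] match '(ry)', group 1 = 'ry'; at [12:18] match '(8y93)', group 1 = '8y93'; at [18:23] match '(9sn)', group 1 = '9sn'; at [23:28] match '(fe1)', group 1 = 'fe1'.
Because there's exactly one group, `findall` drops the full match and keeps group 1 from each hit.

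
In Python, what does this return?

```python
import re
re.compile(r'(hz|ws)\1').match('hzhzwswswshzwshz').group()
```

A backreference is literal: `\1` must see the identical characters the first group matched.
`match` is anchored at position 0; if the pattern doesn't fit there, it returns None.
The match spans [0:4] → 'hzhz'.
Captured: group 1 = 'hz'.

'hzhz'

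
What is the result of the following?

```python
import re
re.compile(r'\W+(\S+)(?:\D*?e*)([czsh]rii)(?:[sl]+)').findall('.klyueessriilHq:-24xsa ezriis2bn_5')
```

[('klyueessriilHq:-24xsa', 'zrii')]

Pattern: one or more of a non-word character; then one or more of a non-whitespace character (captured); then zero or more of a non-digit (lazy), then zero or more of the literal 'e' (non-capturing group); then one of [czsh], then the literal 'rii' (captured); then one or more of one of [sl] (non-capturing group).
Matches: at [0:29] match '.klyueessriilHq:-24xsa ezriis', groups = ('klyueessriilHq:-24xsa', 'zrii').
With 2 capturing groups, `findall` returns a 2-tuple per match.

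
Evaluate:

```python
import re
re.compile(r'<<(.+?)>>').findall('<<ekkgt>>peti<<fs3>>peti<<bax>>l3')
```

A non-greedy quantifier consumes as few characters as it can — just enough that the remainder of the pattern still matches from where it stops; whatever follows it matches normally.
Walking the string: at [0:9] match '<<ekkgt>>', group 1 = 'ekkgt'; at [13:20] match '<<fs3>>', group 1 = 'fs3'; at [24:31] match '<<bax>>', group 1 = 'bax'.
One capturing group, so `findall` returns just the captured substring from each match — 3 in all.

['ekkgt', 'fs3', 'bax']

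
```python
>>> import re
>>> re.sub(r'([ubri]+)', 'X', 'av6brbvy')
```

`sub` substitutes 'X' at each match site.

'av6Xvy'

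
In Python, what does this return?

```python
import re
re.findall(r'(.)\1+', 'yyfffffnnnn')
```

['y', 'f', 'n']

After group 1 captures some text, `\1` only succeeds where that same text appears again.
One capturing group, so `findall` returns just the captured substring from each match — 3 in all.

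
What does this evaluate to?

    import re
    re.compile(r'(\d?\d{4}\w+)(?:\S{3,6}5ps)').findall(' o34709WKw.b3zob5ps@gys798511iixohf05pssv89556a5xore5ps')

['34709WKw', '798511iixohf05pssv89556a5x']

This matches optionally a digit, then exactly 4 of a digit, then one or more of a word character (captured); then 3 to 6 of a non-whitespace character, then the literal '5ps' (non-capturing group).
With a single group, `findall` returns only what that group captured — 2 items.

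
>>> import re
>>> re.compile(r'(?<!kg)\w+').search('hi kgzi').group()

'hi'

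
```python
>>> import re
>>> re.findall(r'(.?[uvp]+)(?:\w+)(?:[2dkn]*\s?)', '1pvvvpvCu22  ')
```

['1pvvvpv']

`findall` collects group 1 from the one match (1 total).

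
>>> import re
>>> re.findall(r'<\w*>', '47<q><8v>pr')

Scanning left to right: at [2:5] → '<q>'; at [5:9] → '<8v>'.
`findall` yields the raw match text (2 of them) because the pattern has no groups.

['<q>', '<8v>']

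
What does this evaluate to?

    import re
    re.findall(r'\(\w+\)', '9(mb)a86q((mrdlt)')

['(mb)', '(mrdlt)']

Matches: at [1:5] → '(mb)'; at [10:17] → '(mrdlt)'.
No capturing groups, so `findall` returns the 2 full match strings.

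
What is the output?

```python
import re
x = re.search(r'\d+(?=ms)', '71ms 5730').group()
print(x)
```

The `(?=…)`/`(?<=…)` assertion just peeks at neighbouring text; it doesn't advance the match position.
`search` walks the string left to right and returns the first match it finds.
The match spans [0:2] → '71'.

71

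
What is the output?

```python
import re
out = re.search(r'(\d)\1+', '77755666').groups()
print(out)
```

('7',)

The match spans [0:3] → '777'.
Captured: group 1 = '7'.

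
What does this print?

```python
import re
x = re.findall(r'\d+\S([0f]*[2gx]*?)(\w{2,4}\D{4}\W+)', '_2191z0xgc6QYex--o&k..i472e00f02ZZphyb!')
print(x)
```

[('0', 'xgc6QYex--'), ('00f0', '2ZZphyb!')]

This matches one or more of a digit, then a non-whitespace character; then zero or more of one of [0f], then zero or more of one of [2gx] (lazy) (captured); then 2 to 4 of a word character, then exactly 4 of a non-digit, then one or more of a non-word character (captured).
With the lazy modifier that quantifier settles for the fewest repetitions that let the rest of the pattern succeed (the atoms after it are unaffected and can still be greedy).
Scanning left to right: at [1:17] match '2191z0xgc6QYex--', groups = ('0', 'xgc6QYex--'); at [23:39] match '472e00f02ZZphyb!', groups = ('00f0', '2ZZphyb!').
Multiple groups make `findall` return tuples — one 2-tuple for each match.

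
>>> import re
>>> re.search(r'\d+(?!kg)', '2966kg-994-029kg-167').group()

`(?!…)`/`(?<!…)` only lets a position through if the neighbouring text does NOT match; no characters are consumed.
`re.search` tries every starting position until one works.
The match spans [0:3] → '296'.

'296'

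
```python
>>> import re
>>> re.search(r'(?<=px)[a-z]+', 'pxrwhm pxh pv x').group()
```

The lookaround is zero-width — it requires the adjacent text to match without consuming it, so the asserted text isn't part of the match.
`re.search` scans for the first position where the pattern succeeds.
The match spans [2:6] → 'rwhm'.

'rwhm'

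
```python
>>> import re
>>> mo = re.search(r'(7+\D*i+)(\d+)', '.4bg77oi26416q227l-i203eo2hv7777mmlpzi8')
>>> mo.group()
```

'77oi26416'

The pattern matches one or more of a literal '7', then zero or more of a non-digit, then one or more of the literal 'i' (captured); then one or more of a digit (captured).
The match spans [4:13] → '77oi26416'.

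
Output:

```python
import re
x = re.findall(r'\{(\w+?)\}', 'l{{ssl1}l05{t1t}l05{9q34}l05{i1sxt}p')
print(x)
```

Walking the string: at [2:8] match '{ssl1}', group 1 = 'ssl1'; at [11:16] match '{t1t}', group 1 = 't1t'; at [19:25] match '{9q34}', group 1 = '9q34'; at [28:35] match '{i1sxt}', group 1 = 'i1sxt'.
One capturing group, so `findall` returns just the captured substring from each match — 4 in all.

['ssl1', 't1t', '9q34', 'i1sxt']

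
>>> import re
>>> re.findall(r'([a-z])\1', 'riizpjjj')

['i', 'j']

The backreference `\1` re-matches whatever the first group consumed, character for character.
Walking the string: at [1:3] match 'ii', group 1 = 'i'; at [5:7] match 'jj', group 1 = 'j'.
With a single group, `findall` returns only what that group captured — 2 items.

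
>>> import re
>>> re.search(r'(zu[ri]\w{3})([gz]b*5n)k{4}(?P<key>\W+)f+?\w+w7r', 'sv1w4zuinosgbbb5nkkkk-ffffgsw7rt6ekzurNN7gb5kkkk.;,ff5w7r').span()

(5, 31)

Pattern: the literal 'zu', then one of [ri], then exactly 3 of a word character (captured); then one of [gz], then zero or more of a literal 'b', then the literal '5n' (captured); then exactly 4 of a literal 'k'; then one or more of a non-word character (captured as 'key'); then one or more of the literal 'f' (lazy), then one or more of a word character, then the literal 'w7r'.
Unlike `match`, `search` isn't anchored — it looks for the pattern anywhere in the string.
The match spans [5:31] → 'zuinosgbbb5nkkkk-ffffgsw7r'.
Captured: group 1 = 'zuinos', group 2 = 'gbbb5n', group 3 = '-'.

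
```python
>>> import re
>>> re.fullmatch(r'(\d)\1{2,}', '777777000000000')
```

`re.fullmatch` requires the pattern to consume the entire string.
Here the string isn't matched end-to-end, so the call returns None.

None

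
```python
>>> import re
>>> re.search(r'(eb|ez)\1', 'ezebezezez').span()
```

(4, 8)

`\1` is not a pattern — it's the concrete string captured by group 1, re-applied verbatim.
The match spans [4:8] → 'ezez'.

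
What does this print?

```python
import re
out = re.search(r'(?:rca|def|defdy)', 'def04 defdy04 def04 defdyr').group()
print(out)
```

The match spans [0:3] → 'def'.

def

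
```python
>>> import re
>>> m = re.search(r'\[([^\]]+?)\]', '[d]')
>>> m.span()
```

The match spans [0:3] → '[d]'.

(0, 3)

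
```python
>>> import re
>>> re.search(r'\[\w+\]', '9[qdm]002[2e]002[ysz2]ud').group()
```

'[qdm]'

Unlike `match`, `search` isn't anchored — it looks for the pattern anywhere in the string.
The match spans [1:6] → '[qdm]'.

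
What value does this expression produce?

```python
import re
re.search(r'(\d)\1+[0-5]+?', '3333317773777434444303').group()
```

'333331'

`\1` has to match the exact text group 1 already captured.
The match spans [0:6] → '333331'.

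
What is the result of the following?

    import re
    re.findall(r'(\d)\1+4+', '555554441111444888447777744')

['5', '1', '8', '7']

The backreference `\1` re-matches whatever the first group consumed, character for character.
Walking the string: at [0:8] match '55555444', group 1 = '5'; at [8:15] match '1111444', group 1 = '1'; at [15:20] match '88844', group 1 = '8'; at [20:27] match '7777744', group 1 = '7'.
With a single group, `findall` returns only what that group captured — 4 items.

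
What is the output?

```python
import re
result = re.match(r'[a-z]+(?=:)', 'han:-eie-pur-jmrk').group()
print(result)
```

han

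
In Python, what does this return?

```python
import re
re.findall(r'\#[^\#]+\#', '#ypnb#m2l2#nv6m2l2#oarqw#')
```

Scanning left to right: at [0:6] → '#ypnb#'; at [10:19] → '#nv6m2l2#'.
No capturing groups, so `findall` returns the 2 full match strings.

['#ypnb#', '#nv6m2l2#']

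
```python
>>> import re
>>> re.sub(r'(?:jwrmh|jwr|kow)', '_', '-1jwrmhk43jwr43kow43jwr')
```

Branches in `(...|...)` are attempted left-to-right; the first branch that allows the whole pattern to succeed is taken.
Every occurrence is swapped for '_'.

'-1_k43_43_43_'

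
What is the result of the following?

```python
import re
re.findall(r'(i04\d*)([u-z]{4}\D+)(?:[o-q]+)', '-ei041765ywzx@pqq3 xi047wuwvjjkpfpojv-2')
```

[('i041765', 'ywzx@pq'), ('i047', 'wuwvjjkpfp')]

Pattern: the literal 'i04', then zero or more of a digit (captured); then exactly 4 of a character in [u-z], then one or more of a non-digit (captured); then one or more of a character in [o-q] (non-capturing group).
Matches: at [2:17] match 'i041765ywzx@pqq', groups = ('i041765', 'ywzx@pq'); at [20:35] match 'i047wuwvjjkpfpo', groups = ('i047', 'wuwvjjkpfp').
Multiple groups make `findall` return tuples — one 2-tuple for each match.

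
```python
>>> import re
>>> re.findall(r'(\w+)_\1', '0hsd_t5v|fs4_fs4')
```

The backreference `\1` re-matches whatever the first group consumed, character for character.
Scanning left to right: at [9:16] match 'fs4_fs4', group 1 = 'fs4'.
Because there's exactly one group, `findall` drops the full match and keeps group 1 from the one hit.

['fs4']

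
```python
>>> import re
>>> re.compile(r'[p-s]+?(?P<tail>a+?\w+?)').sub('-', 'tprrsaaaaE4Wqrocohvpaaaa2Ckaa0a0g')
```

't-aaE4Wqrocohv-aa2Ckaa0a0g'

Each match is replaced by '-'.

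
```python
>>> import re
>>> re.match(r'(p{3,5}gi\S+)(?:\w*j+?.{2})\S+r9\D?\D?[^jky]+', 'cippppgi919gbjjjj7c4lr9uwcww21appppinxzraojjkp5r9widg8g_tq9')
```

None

This matches 3 to 5 of a literal 'p', then the literal 'gi', then one or more of a non-whitespace character (captured); then zero or more of a word character, then one or more of the literal 'j' (lazy), then exactly 2 of any character (non-capturing group); then one or more of a non-whitespace character, then the literal 'r9', then optionally a non-digit; then optionally a non-digit, then one or more of any character except [jky].
`re.match` won't scan ahead — the pattern has to work from the very first character.
Here the pattern fails at index 0, so the call returns None.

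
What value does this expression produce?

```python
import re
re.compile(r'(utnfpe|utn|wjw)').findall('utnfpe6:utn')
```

['utnfpe', 'utn']

Alternation isn't longest-match — the leftmost alternative that fits at this position is chosen.
Matches: at [0:6] match 'utnfpe', group 1 = 'utnfpe'; at [8:11] match 'utn', group 1 = 'utn'.
`findall` collects group 1 from each match (2 total).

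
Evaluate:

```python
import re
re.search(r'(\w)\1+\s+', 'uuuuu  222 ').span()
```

(0, 7)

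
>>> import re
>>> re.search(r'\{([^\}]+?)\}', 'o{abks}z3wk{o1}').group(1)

'abks'

The match spans [1:7] → '{abks}'.
Captured: group 1 = 'abks'.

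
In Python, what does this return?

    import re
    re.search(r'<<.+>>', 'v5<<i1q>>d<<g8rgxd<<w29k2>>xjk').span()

Unlike `match`, `search` isn't anchored — it looks for the pattern anywhere in the string.
The match spans [2:27] → '<<i1q>>d<<g8rgxd<<w29k2>>'.

(2, 27)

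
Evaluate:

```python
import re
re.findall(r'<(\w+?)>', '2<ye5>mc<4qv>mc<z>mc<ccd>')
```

Matches: at [1:6] match '<ye5>', group 1 = 'ye5'; at [8:13] match '<4qv>', group 1 = '4qv'; at [15:18] match '<z>', group 1 = 'z'; at [20:25] match '<ccd>', group 1 = 'ccd'.
`findall` collects group 1 from each match (4 total).

['ye5', '4qv', 'z', 'ccd']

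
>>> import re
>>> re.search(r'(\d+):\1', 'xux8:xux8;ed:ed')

After group 1 captures some text, `\1` only succeeds where that same text appears again.
Here nothing in the string fits, so the call returns None.

None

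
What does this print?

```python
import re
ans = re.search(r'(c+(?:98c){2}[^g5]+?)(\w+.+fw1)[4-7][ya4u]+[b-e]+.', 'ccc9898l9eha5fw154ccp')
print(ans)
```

None

The pattern matches one or more of the literal 'c', then the literal '98c' repeated 2 times, then one or more of any character except [g5] (lazy) (captured); then one or more of a word character, then one or more of any character, then the literal 'fw1' (captured); then a character in [4-7], then one or more of one of [ya4u]; then one or more of a character in [b-e], then any character.
Here the pattern never matches, so the call returns None.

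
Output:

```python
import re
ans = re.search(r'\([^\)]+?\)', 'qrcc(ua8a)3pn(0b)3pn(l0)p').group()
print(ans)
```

`re.search` tries every starting position until one works.
The match spans [4:10] → '(ua8a)'.

(ua8a)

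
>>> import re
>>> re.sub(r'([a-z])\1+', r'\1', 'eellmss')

After group 1 captures some text, `\1` only succeeds where that same text appears again.
Each match is replaced using the text its own group 1 captured.

'elms'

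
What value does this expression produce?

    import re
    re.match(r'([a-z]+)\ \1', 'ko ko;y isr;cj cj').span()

`\1` has to match the exact text group 1 already captured.
With `match`, the pattern is implicitly anchored at the beginning.
The match spans [0:5] → 'ko ko'.
Captured: group 1 = 'ko'.

(0, 5)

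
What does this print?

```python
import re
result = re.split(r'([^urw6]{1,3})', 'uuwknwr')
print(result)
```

['uuw', 'kn', 'wr']

The pattern matches 1 to 3 of any character except [urw6] (captured).
Matches to split on: at [3:5] → 'kn'.
Because the pattern has a capturing group, `split` also inserts each captured text between the pieces.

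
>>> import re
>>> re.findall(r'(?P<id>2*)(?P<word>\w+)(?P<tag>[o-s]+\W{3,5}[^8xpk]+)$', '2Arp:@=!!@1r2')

The pattern matches zero or more of a literal '2' (captured as 'id'); then one or more of a word character (captured as 'word'); then one or more of a character in [o-s], then 3 to 5 of a non-word character, then one or more of any character except [8xpk] (captured as 'tag'); then anchored at the end.
Multiple groups make `findall` return tuples — one 3-tuple for the one match.

[('2', 'Ar', 'p:@=!!@1r2')]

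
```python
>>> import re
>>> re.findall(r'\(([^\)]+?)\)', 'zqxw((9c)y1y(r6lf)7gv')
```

['(9c', 'r6lf']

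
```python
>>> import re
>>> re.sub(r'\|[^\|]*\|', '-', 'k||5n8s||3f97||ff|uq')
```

Each match is replaced by '-'.

'k-5n8s-3f97-ff|uq'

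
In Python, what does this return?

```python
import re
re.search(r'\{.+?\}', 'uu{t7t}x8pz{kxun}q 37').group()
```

Lazy quantifiers expand one character at a time until the remainder of the pattern can match.
The match spans [2:7] → '{t7t}'.

'{t7t}'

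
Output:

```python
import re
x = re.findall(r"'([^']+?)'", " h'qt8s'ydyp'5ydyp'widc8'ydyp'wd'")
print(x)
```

['qt8s', '5ydyp', 'ydyp']

Scanning left to right: at [2:8] match "'qt8s'", group 1 = 'qt8s'; at [12:19] match "'5ydyp'", group 1 = '5ydyp'; at [24:30] match "'ydyp'", group 1 = 'ydyp'.
`findall` collects group 1 from each match (3 total).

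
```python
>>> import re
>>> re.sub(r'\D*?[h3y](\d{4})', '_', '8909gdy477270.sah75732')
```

`sub` substitutes '_' at each match site.

'8909_70_2'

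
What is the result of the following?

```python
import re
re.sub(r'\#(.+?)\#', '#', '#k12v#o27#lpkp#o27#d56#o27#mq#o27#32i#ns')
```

'#o27#o27#o27#o27#ns'

Because the quantifier is non-greedy, it stops expanding at the earliest point where the rest of the pattern can succeed.
Matches: at [0:6] → '#k12v#'; at [9:15] → '#lpkp#'; at [18:23] → '#d56#'; at [26:30] → '#mq#'; at [33:38] → '#32i#'.
Each match is replaced by '#'.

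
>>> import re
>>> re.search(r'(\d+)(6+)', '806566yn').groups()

The match spans [0:6] → '806566'.
Captured: group 1 = '80656', group 2 = '6'.

('80656', '6')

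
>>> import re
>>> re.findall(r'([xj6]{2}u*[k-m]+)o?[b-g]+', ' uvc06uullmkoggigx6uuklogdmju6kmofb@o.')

The pattern matches exactly 2 of one of [xj6], then zero or more of the literal 'u', then one or more of a character in [k-m] (captured); then optionally a literal 'o', then one or more of a character in [b-g].
Matches: at [17:26] match 'x6uuklogd', group 1 = 'x6uukl'.
Because there's exactly one group, `findall` drops the full match and keeps group 1 from the one hit.

['x6uukl']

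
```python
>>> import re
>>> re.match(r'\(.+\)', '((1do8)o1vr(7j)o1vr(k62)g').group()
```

With `match`, the pattern is implicitly anchored at the beginning.
The match spans [0:24] → '((1do8)o1vr(7j)o1vr(k62)'.

'((1do8)o1vr(7j)o1vr(k62)'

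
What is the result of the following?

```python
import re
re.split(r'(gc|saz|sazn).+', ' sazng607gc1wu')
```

[' ', 'saz', '']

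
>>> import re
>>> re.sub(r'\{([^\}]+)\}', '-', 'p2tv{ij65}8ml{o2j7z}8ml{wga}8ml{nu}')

'p2tv-8ml-8ml-8ml-'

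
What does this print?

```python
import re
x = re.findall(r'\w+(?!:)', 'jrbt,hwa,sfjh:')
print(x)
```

The negative lookahead/lookbehind blocks any match where the forbidden context is present.
Matches: at [0:4] → 'jrbt'; at [5:8] → 'hwa'; at [9:12] → 'sfj'.
Since nothing is captured, `findall` lists the 3 matched substrings directly.

['jrbt', 'hwa', 'sfj']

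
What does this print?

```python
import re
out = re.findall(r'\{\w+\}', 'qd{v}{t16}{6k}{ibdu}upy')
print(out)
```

Walking the string: at [2:5] → '{v}'; at [5:10] → '{t16}'; at [10:14] → '{6k}'; at [14:20] → '{ibdu}'.
With no groups in the pattern, `findall` gives back each whole match — 4 here.

['{v}', '{t16}', '{6k}', '{ibdu}']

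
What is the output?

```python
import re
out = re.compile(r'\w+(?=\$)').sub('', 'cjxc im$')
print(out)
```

cjxc $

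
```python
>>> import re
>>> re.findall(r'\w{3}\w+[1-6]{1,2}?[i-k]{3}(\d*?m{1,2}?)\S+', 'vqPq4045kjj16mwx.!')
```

['16m']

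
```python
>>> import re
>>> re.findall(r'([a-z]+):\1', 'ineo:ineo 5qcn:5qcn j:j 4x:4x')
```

`\1` has to match the exact text group 1 already captured.
Matches: at [0:9] match 'ineo:ineo', group 1 = 'ineo'; at [20:23] match 'j:j', group 1 = 'j'.
With a single group, `findall` returns only what that group captured — 2 items.

['ineo', 'j']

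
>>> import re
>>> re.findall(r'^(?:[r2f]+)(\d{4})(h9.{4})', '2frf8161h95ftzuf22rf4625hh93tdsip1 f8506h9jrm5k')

With 2 capturing groups, `findall` returns a 2-tuple per match.

[('8161', 'h95ftz')]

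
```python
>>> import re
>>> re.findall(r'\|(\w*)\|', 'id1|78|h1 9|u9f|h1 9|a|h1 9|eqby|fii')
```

['78', 'u9f', 'a', 'eqby']

Scanning left to right: at [3:7] match '|78|', group 1 = '78'; at [11:16] match '|u9f|', group 1 = 'u9f'; at [20:23] match '|a|', group 1 = 'a'; at [27:33] match '|eqby|', group 1 = 'eqby'.
One capturing group, so `findall` returns just the captured substring from each match — 4 in all.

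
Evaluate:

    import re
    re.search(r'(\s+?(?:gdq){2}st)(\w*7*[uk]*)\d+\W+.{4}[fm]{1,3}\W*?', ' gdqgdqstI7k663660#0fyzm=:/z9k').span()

(0, 24)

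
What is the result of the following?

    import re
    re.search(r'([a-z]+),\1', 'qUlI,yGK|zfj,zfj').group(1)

'zfj'

After group 1 captures some text, `\1` only succeeds where that same text appears again.
`re.search` scans for the first position where the pattern succeeds.
The match spans [9:16] → 'zfj,zfj'.
Captured: group 1 = 'zfj'.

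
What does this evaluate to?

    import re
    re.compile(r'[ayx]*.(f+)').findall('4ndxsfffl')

With a single group, `findall` returns only what that group captured — 1 item.

['fff']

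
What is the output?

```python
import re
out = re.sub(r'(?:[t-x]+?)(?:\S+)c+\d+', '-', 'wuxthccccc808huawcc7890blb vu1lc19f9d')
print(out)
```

Pattern: one or more of a character in [t-x] (lazy) (non-capturing group); then one or more of a non-whitespace character (non-capturing group); then one or more of the literal 'c', then one or more of a digit.
Each match is replaced by '-'.

-blb -f9d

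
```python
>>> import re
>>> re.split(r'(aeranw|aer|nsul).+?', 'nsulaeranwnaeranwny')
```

['', 'nsul', 'eranwn', 'aeranw', 'y']

`|` is ordered: at each position the engine commits to the first alternative that works.
Matches to split on: at [0:5] → 'nsula'; at [11:18] → 'aeranwn'.
The group in the pattern means `split` returns the separators' captures alongside the pieces.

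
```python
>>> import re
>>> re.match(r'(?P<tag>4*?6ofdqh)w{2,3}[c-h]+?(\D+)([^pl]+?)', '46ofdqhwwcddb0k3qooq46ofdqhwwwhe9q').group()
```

'46ofdqhwwcddb0'

The pattern matches zero or more of the literal '4' (lazy), then the literal '6of', then the literal 'dqh' (captured as 'tag'); then 2 to 3 of a literal 'w', then one or more of a character in [c-h] (lazy); then one or more of a non-digit (captured); then one or more of any character except [pl] (lazy) (captured).
The `?` after the quantifier makes it lazy — it takes as little as possible before letting the rest of the pattern try.
`match` is anchored at position 0; if the pattern doesn't fit there, it returns None.
The match spans [0:14] → '46ofdqhwwcddb0'.
Captured: group 1 = '46ofdqh', group 2 = 'ddb', group 3 = '0'.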